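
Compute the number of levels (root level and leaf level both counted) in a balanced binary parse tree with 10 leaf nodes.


In a balanced binary tree with n leaves the deepest leaf is ceil(log2(n)) edges below the root,
so counting node levels inclusive of root and leaves gives ceil(log2(n)) + 1 levels.
log2(10) = 3.3219
ceil(3.3219) = 4
levels = 4 + 1 = 5

5


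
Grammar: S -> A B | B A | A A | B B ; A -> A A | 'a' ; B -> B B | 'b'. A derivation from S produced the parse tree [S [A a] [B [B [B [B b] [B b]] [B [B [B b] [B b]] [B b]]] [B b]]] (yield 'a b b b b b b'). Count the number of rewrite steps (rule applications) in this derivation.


Every bracketed nonterminal node [X ...] in the tree is produced by exactly one rule application.
Reading the tree off as a leftmost derivation:
  Step 1: S  =>  A B   (applied S -> A B)
  Step 2: A B  =>  a B   (applied A -> a)
  Step 3: a B  =>  a B B   (applied B -> B B)
  Step 4: a B B  =>  a B B B   (applied B -> B B)
  Step 5: a B B B  =>  a B B B B   (applied B -> B B)
  Step 6: a B B B B  =>  a b B B B   (applied B -> b)
  Step 7: a b B B B  =>  a b b B B   (applied B -> b)
  Step 8: a b b B B  =>  a b b B B B   (applied B -> B B)
  Step 9: a b b B B B  =>  a b b B B B B   (applied B -> B B)
  Step 10: a b b B B B B  =>  a b b b B B B   (applied B -> b)
  Step 11: a b b b B B B  =>  a b b b b B B   (applied B -> b)
  Step 12: a b b b b B B  =>  a b b b b b B   (applied B -> b)
  Step 13: a b b b b b B  =>  a b b b b b b   (applied B -> b)
Final yield: a b b b b b b
Total rewrite steps: 13

13


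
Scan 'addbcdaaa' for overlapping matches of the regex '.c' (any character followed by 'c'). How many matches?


Pattern: .c means any character followed by 'c'.
Scanning 'addbcdaaa' position-by-position:
  Pos 0: window 'ad' -> no
  Pos 1: window 'dd' -> no
  Pos 2: window 'db' -> no
  Pos 3: window 'bc' -> MATCH
  Pos 4: window 'cd' -> no
  Pos 5: window 'da' -> no
  Pos 6: window 'aa' -> no
  Pos 7: window 'aa' -> no
  Pos 8: window 'a' -> no
Total matches: 1

1


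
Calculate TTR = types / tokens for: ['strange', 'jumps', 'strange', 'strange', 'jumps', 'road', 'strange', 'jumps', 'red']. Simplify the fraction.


Tokens: 9
Unique types: ('jumps', 'red', 'road', 'strange') = 4
TTR = 4/9
Already in lowest terms.

4/9


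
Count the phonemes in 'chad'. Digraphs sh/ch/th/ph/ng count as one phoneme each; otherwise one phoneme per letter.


Parsing 'chad' greedily, digraphs first:
  'ch' -> digraph (1 consonant phoneme) (phonemes so far: 1)
  'a' -> vowel phoneme (phonemes so far: 2)
  'd' -> consonant phoneme (phonemes so far: 3)
Total phonemes: 3

3


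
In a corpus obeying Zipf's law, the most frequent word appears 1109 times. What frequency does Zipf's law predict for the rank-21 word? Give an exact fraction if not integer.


Zipf's law: freq(rank) = f1 / rank
f1 = 1109, rank = 21
freq = 1109 / 21
GCD(1109, 21) = 1
Simplified: 1109/21

1109/21


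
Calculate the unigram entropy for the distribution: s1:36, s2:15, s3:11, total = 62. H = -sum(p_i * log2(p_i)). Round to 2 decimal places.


Computing entropy H = -sum(p_i * log2(p_i)):
  s1: p = 36/62 = 0.5806, -p*log2(p) = 0.4554
  s2: p = 15/62 = 0.2419, -p*log2(p) = 0.4953
  s3: p = 11/62 = 0.1774, -p*log2(p) = 0.4426
H = sum of terms = 1.3933
Rounded to 2 decimals: 1.39

1.39


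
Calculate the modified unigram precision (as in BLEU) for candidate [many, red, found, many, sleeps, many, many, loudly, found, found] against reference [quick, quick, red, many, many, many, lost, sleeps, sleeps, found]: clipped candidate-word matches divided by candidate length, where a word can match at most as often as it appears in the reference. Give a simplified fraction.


Reference word counts: {'found': 1, 'lost': 1, 'many': 3, 'quick': 2, 'red': 1, 'sleeps': 2}
Checking each candidate word (with clipping):
  'many' -> in reference (ref count 3, used 1/3) -> match (matches: 1)
  'red' -> in reference (ref count 1, used 1/1) -> match (matches: 2)
  'found' -> in reference (ref count 1, used 1/1) -> match (matches: 3)
  'many' -> in reference (ref count 3, used 2/3) -> match (matches: 4)
  'sleeps' -> in reference (ref count 2, used 1/2) -> match (matches: 5)
  'many' -> in reference (ref count 3, used 3/3) -> match (matches: 6)
  'many' -> ref count 3 already used up (3/3) -> clipped, no match (matches: 6)
  'loudly' -> not in reference -> no match (matches: 6)
  'found' -> ref count 1 already used up (1/1) -> clipped, no match (matches: 6)
  'found' -> ref count 1 already used up (1/1) -> clipped, no match (matches: 6)
Clipped matches: 6, Candidate length: 10
Precision = 6/10 = 3/5

3/5


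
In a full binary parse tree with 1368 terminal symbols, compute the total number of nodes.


Leaf nodes (terminals): 1368
Internal nodes = n - 1 = 1368 - 1 = 1367
Total = leaves + internal = 1368 + 1367 = 2735

2735


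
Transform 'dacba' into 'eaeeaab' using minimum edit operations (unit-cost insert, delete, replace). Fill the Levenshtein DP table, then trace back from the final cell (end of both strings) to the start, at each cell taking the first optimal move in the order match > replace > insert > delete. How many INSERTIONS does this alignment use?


Edit distance = 5. Backtracking from cell (5, 7) with preference match > replace > insert > delete,
then listing the resulting alignment 'dacba' -> 'eaeeaab' left to right:
  Step 1: replace d->e
  Step 2: keep 'a'
  Step 3: insert 'e' [insertion #1]
  Step 4: replace c->e
  Step 5: replace b->a
  Step 6: keep 'a'
  Step 7: insert 'b' [insertion #2]
Total insertions: 2

2


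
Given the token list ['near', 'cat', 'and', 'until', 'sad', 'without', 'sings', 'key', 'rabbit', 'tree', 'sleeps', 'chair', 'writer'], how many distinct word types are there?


Listing all tokens and tracking unique types:
  Token 1: 'near' -> NEW (unique so far: 1)
  Token 2: 'cat' -> NEW (unique so far: 2)
  Token 3: 'and' -> NEW (unique so far: 3)
  Token 4: 'until' -> NEW (unique so far: 4)
  Token 5: 'sad' -> NEW (unique so far: 5)
  Token 6: 'without' -> NEW (unique so far: 6)
  Token 7: 'sings' -> NEW (unique so far: 7)
  Token 8: 'key' -> NEW (unique so far: 8)
  Token 9: 'rabbit' -> NEW (unique so far: 9)
  Token 10: 'tree' -> NEW (unique so far: 10)
  Token 11: 'sleeps' -> NEW (unique so far: 11)
  Token 12: 'chair' -> NEW (unique so far: 12)
  Token 13: 'writer' -> NEW (unique so far: 13)
Unique types: ('and', 'cat', 'chair', 'key', 'near', 'rabbit', 'sad', 'sings', 'sleeps', 'tree', 'until', 'without', 'writer')
Vocabulary size: 13

13


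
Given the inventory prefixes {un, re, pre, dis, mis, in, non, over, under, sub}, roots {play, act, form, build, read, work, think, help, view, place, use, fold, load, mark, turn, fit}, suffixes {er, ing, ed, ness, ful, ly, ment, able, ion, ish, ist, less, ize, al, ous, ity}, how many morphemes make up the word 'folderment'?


Segmenting 'folderment' against the inventory:
  'fold' -> root (morpheme 1)
  'er' -> suffix (morpheme 2)
  'ment' -> suffix (morpheme 3)
Total morphemes: 3

3


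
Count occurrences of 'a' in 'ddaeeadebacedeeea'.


Scanning 'ddaeeadebacedeeea' for 'a':
  Position 2: 'a' -> MATCH (count: 1)
  Position 5: 'a' -> MATCH (count: 2)
  Position 9: 'a' -> MATCH (count: 3)
  Position 16: 'a' -> MATCH (count: 4)
Total occurrences of 'a': 4

4


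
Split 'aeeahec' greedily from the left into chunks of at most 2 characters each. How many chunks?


'aeeahec' has 7 characters.
Chunking with max size 2:
  Chunk 1: 'ae' (positions 0-1)
  Chunk 2: 'ea' (positions 2-3)
  Chunk 3: 'he' (positions 4-5)
  Chunk 4: 'c' (positions 6-6)
Total chunks: ceil(7 / 2) = 4

4


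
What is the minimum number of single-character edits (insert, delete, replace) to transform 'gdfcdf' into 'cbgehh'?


Building DP table for s1='gdfcdf' (len 6) and s2='cbgehh' (len 6):
       c  b  g  e  h  h
    0  1  2  3  4  5  6
  g 1  1  2  2  3  4  5
  d 2  2  2  3  3  4  5
  f 3  3  3  3  4  4  5
  c 4  3  4  4  4  5  5
  d 5  4  4  5  5  5  6
  f 6  5  5  5  6  6  6
Edit distance = dp[6][6] = 6

6


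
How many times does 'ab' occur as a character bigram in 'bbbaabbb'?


Scanning 'bbbaabbb' for bigram 'ab':
  Position 0: 'bb' -> no
  Position 1: 'bb' -> no
  Position 2: 'ba' -> no
  Position 3: 'aa' -> no
  Position 4: 'ab' -> MATCH
  Position 5: 'bb' -> no
  Position 6: 'bb' -> no
Total matches: 1

1


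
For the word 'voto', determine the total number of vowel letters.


Scanning each character of 'voto':
  Position 1: 'v' -> consonant (running count: 0)
  Position 2: 'o' -> vowel (running count: 1)
  Position 3: 't' -> consonant (running count: 1)
  Position 4: 'o' -> vowel (running count: 2)
Total vowels: 2

2


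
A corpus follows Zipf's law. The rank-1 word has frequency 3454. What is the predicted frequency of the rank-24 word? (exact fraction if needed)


Zipf's law: freq(rank) = f1 / rank
f1 = 3454, rank = 24
freq = 3454 / 24
GCD(3454, 24) = 2
Simplified: 1727/12

1727/12


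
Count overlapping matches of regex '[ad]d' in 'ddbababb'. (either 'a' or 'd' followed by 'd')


Pattern: [ad]d means either 'a' or 'd' followed by 'd'.
Scanning 'ddbababb' position-by-position:
  Pos 0: window 'dd' -> MATCH
  Pos 1: window 'db' -> no
  Pos 2: window 'ba' -> no
  Pos 3: window 'ab' -> no
  Pos 4: window 'ba' -> no
  Pos 5: window 'ab' -> no
  Pos 6: window 'bb' -> no
  Pos 7: window 'b' -> no
Total matches: 1

1


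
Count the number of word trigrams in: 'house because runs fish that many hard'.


Word trigrams from [7] words:
  Trigram 1: (house because runs)
  Trigram 2: (because runs fish)
  Trigram 3: (runs fish that)
  Trigram 4: (fish that many)
  Trigram 5: (that many hard)
Total word trigrams: 7 - 2 = 5

5


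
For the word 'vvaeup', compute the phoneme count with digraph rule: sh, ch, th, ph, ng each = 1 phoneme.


Parsing 'vvaeup' greedily, digraphs first:
  'v' -> consonant phoneme (phonemes so far: 1)
  'v' -> consonant phoneme (phonemes so far: 2)
  'a' -> vowel phoneme (phonemes so far: 3)
  'e' -> vowel phoneme (phonemes so far: 4)
  'u' -> vowel phoneme (phonemes so far: 5)
  'p' -> consonant phoneme (phonemes so far: 6)
Total phonemes: 6

6


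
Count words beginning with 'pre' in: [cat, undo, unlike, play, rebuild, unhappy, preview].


Checking each word for prefix 'pre':
  'cat' -> no (count: 0)
  'undo' -> no (count: 0)
  'unlike' -> no (count: 0)
  'play' -> no (count: 0)
  'rebuild' -> no (count: 0)
  'unhappy' -> no (count: 0)
  'preview' -> YES, starts with 'pre' (count: 1)
Total with prefix 'pre': 1

1


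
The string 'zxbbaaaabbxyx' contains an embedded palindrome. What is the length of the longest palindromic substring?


Scanning 'zxbbaaaabbxyx' for palindromic substrings.
Substring at positions 1-10: 'xbbaaaabbx'.
Check: reverse('xbbaaaabbx') = 'xbbaaaabbx' -> palindrome confirmed.
Neighbouring characters ('z' / 'y') break symmetry, so it cannot extend further.
No longer palindromic substring exists; longest length = 10

10


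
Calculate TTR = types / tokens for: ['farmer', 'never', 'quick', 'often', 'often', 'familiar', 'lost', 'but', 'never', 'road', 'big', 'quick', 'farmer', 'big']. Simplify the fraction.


Tokens: 14
Unique types: ('big', 'but', 'familiar', 'farmer', 'lost', 'never', 'often', 'quick', 'road') = 9
TTR = 9/14
Already in lowest terms.

9/14


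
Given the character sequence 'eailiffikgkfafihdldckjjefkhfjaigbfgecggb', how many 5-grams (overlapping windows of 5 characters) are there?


String 'eailiffikgkfafihdldckjjefkhfjaigbfgecggb' has length L = 40.
Number of overlapping n-grams = L - n + 1
Substituting: 40 - 5 + 1 = 36

36


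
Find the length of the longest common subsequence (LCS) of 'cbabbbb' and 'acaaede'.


DP table for LCS of 'cbabbbb' and 'acaaede':
       a  c  a  a  e  d  e
    0  0  0  0  0  0  0  0
  c 0  0  1  1  1  1  1  1
  b 0  0  1  1  1  1  1  1
  a 0  1  1  2  2  2  2  2
  b 0  1  1  2  2  2  2  2
  b 0  1  1  2  2  2  2  2
  b 0  1  1  2  2  2  2  2
  b 0  1  1  2  2  2  2  2
LCS: 'ca'
LCS length = 2

2


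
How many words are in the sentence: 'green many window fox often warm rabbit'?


Counting words by splitting on spaces:
  Word 1: 'green'
  Word 2: 'many'
  Word 3: 'window'
  Word 4: 'fox'
  Word 5: 'often'
  Word 6: 'warm'
  Word 7: 'rabbit'
Total words: 7

7


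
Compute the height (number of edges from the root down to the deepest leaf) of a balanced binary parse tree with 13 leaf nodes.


In a balanced binary tree with n leaves the deepest leaf is ceil(log2(n)) edges below the root.
log2(13) = 3.7004
ceil(3.7004) = 4
height (edges) = 4

4


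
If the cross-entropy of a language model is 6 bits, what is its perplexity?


Perplexity formula: PP = 2^H
H = 6
PP = 2^6
Steps: 2^1 = 2, 2^2 = 4, 2^3 = 8, 2^4 = 16, 2^5 = 32, 2^6 = 64
PP = 64

64


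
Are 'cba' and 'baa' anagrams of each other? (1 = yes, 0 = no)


Sort characters of 'cba': 'abc'
Sort characters of 'baa': 'aab'
Sorted forms differ -> they are NOT anagrams
Result: 0

0


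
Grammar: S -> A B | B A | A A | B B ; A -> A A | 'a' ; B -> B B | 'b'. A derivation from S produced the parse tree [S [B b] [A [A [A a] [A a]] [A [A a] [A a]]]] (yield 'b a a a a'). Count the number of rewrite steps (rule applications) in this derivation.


Every bracketed nonterminal node [X ...] in the tree is produced by exactly one rule application.
Reading the tree off as a leftmost derivation:
  Step 1: S  =>  B A   (applied S -> B A)
  Step 2: B A  =>  b A   (applied B -> b)
  Step 3: b A  =>  b A A   (applied A -> A A)
  Step 4: b A A  =>  b A A A   (applied A -> A A)
  Step 5: b A A A  =>  b a A A   (applied A -> a)
  Step 6: b a A A  =>  b a a A   (applied A -> a)
  Step 7: b a a A  =>  b a a A A   (applied A -> A A)
  Step 8: b a a A A  =>  b a a a A   (applied A -> a)
  Step 9: b a a a A  =>  b a a a a   (applied A -> a)
Final yield: b a a a a
Total rewrite steps: 9

9


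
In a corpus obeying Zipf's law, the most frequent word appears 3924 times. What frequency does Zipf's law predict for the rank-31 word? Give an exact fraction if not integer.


Zipf's law: freq(rank) = f1 / rank
f1 = 3924, rank = 31
freq = 3924 / 31
GCD(3924, 31) = 1
Simplified: 3924/31

3924/31


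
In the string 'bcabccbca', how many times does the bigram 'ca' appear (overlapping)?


Scanning 'bcabccbca' for bigram 'ca':
  Position 0: 'bc' -> no
  Position 1: 'ca' -> MATCH
  Position 2: 'ab' -> no
  Position 3: 'bc' -> no
  Position 4: 'cc' -> no
  Position 5: 'cb' -> no
  Position 6: 'bc' -> no
  Position 7: 'ca' -> MATCH
Total matches: 2

2


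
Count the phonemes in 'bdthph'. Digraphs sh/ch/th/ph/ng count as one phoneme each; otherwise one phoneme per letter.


Parsing 'bdthph' greedily, digraphs first:
  'b' -> consonant phoneme (phonemes so far: 1)
  'd' -> consonant phoneme (phonemes so far: 2)
  'th' -> digraph (1 consonant phoneme) (phonemes so far: 3)
  'ph' -> digraph (1 consonant phoneme) (phonemes so far: 4)
Total phonemes: 4

4


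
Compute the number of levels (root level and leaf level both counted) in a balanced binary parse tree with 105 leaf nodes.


In a balanced binary tree with n leaves the deepest leaf is ceil(log2(n)) edges below the root,
so counting node levels inclusive of root and leaves gives ceil(log2(n)) + 1 levels.
log2(105) = 6.7142
ceil(6.7142) = 7
levels = 7 + 1 = 8

8


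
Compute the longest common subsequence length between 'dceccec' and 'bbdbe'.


DP table for LCS of 'dceccec' and 'bbdbe':
       b  b  d  b  e
    0  0  0  0  0  0
  d 0  0  0  1  1  1
  c 0  0  0  1  1  1
  e 0  0  0  1  1  2
  c 0  0  0  1  1  2
  c 0  0  0  1  1  2
  e 0  0  0  1  1  2
  c 0  0  0  1  1  2
LCS: 'de'
LCS length = 2

2


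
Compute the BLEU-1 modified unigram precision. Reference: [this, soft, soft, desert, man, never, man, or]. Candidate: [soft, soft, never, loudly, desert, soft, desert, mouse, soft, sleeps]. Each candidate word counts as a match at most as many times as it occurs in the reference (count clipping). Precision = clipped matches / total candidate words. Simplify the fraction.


Reference word counts: {'desert': 1, 'man': 2, 'never': 1, 'or': 1, 'soft': 2, 'this': 1}
Checking each candidate word (with clipping):
  'soft' -> in reference (ref count 2, used 1/2) -> match (matches: 1)
  'soft' -> in reference (ref count 2, used 2/2) -> match (matches: 2)
  'never' -> in reference (ref count 1, used 1/1) -> match (matches: 3)
  'loudly' -> not in reference -> no match (matches: 3)
  'desert' -> in reference (ref count 1, used 1/1) -> match (matches: 4)
  'soft' -> ref count 2 already used up (2/2) -> clipped, no match (matches: 4)
  'desert' -> ref count 1 already used up (1/1) -> clipped, no match (matches: 4)
  'mouse' -> not in reference -> no match (matches: 4)
  'soft' -> ref count 2 already used up (2/2) -> clipped, no match (matches: 4)
  'sleeps' -> not in reference -> no match (matches: 4)
Clipped matches: 4, Candidate length: 10
Precision = 4/10 = 2/5

2/5


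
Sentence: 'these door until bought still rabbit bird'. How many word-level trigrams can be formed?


Word trigrams from [7] words:
  Trigram 1: (these door until)
  Trigram 2: (door until bought)
  Trigram 3: (until bought still)
  Trigram 4: (bought still rabbit)
  Trigram 5: (still rabbit bird)
Total word trigrams: 7 - 2 = 5

5


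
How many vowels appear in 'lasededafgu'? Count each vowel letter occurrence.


Scanning each character of 'lasededafgu':
  Position 1: 'l' -> consonant (running count: 0)
  Position 2: 'a' -> vowel (running count: 1)
  Position 3: 's' -> consonant (running count: 1)
  Position 4: 'e' -> vowel (running count: 2)
  Position 5: 'd' -> consonant (running count: 2)
  Position 6: 'e' -> vowel (running count: 3)
  Position 7: 'd' -> consonant (running count: 3)
  Position 8: 'a' -> vowel (running count: 4)
  Position 9: 'f' -> consonant (running count: 4)
  Position 10: 'g' -> consonant (running count: 4)
  Position 11: 'u' -> vowel (running count: 5)
Total vowels: 5

5


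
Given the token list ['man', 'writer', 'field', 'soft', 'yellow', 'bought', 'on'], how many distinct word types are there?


Listing all tokens and tracking unique types:
  Token 1: 'man' -> NEW (unique so far: 1)
  Token 2: 'writer' -> NEW (unique so far: 2)
  Token 3: 'field' -> NEW (unique so far: 3)
  Token 4: 'soft' -> NEW (unique so far: 4)
  Token 5: 'yellow' -> NEW (unique so far: 5)
  Token 6: 'bought' -> NEW (unique so far: 6)
  Token 7: 'on' -> NEW (unique so far: 7)
Unique types: ('bought', 'field', 'man', 'on', 'soft', 'writer', 'yellow')
Vocabulary size: 7

7


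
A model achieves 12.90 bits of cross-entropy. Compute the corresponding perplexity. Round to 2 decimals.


Perplexity formula: PP = 2^H
H = 12.90
PP = 2^12.90
Decompose: 2^12.90 = 2^12 * 2^0.90
2^12 = 4096, 2^0.90 ~ 1.8660660
PP ~ 4096 * 1.8660660 = 7643.4063360
Rounded to 2 decimals: 7643.41

7643.41


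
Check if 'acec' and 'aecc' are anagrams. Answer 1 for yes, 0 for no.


Sort characters of 'acec': 'acce'
Sort characters of 'aecc': 'acce'
Sorted forms match -> they ARE anagrams
Result: 1

1


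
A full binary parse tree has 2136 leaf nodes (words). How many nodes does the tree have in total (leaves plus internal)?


Leaf nodes (terminals): 2136
Internal nodes = n - 1 = 2136 - 1 = 2135
Total = leaves + internal = 2136 + 2135 = 4271

4271


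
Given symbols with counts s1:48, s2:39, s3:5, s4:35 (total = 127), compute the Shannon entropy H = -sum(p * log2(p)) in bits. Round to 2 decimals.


Computing entropy H = -sum(p_i * log2(p_i)):
  s1: p = 48/127 = 0.3780, -p*log2(p) = 0.5305
  s2: p = 39/127 = 0.3071, -p*log2(p) = 0.5231
  s3: p = 5/127 = 0.0394, -p*log2(p) = 0.1837
  s4: p = 35/127 = 0.2756, -p*log2(p) = 0.5124
H = sum of terms = 1.7497
Rounded to 2 decimals: 1.75

1.75


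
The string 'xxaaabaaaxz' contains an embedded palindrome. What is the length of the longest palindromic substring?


Scanning 'xxaaabaaaxz' for palindromic substrings.
Substring at positions 1-9: 'xaaabaaax'.
Check: reverse('xaaabaaax') = 'xaaabaaax' -> palindrome confirmed.
Neighbouring characters ('x' / 'z') break symmetry, so it cannot extend further.
No longer palindromic substring exists; longest length = 9

9


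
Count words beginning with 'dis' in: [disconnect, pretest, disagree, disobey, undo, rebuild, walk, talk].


Checking each word for prefix 'dis':
  'disconnect' -> YES, starts with 'dis' (count: 1)
  'pretest' -> no (count: 1)
  'disagree' -> YES, starts with 'dis' (count: 2)
  'disobey' -> YES, starts with 'dis' (count: 3)
  'undo' -> no (count: 3)
  'rebuild' -> no (count: 3)
  'walk' -> no (count: 3)
  'talk' -> no (count: 3)
Total with prefix 'dis': 3

3


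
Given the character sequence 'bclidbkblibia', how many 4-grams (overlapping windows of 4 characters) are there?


String 'bclidbkblibia' has length L = 13.
Number of overlapping n-grams = L - n + 1
Substituting: 13 - 4 + 1 = 10

10


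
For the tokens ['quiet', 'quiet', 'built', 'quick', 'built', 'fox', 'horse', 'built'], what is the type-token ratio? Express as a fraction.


Tokens: 8
Unique types: ('built', 'fox', 'horse', 'quick', 'quiet') = 5
TTR = 5/8
Already in lowest terms.

5/8


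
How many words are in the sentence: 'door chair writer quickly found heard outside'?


Counting words by splitting on spaces:
  Word 1: 'door'
  Word 2: 'chair'
  Word 3: 'writer'
  Word 4: 'quickly'
  Word 5: 'found'
  Word 6: 'heard'
  Word 7: 'outside'
Total words: 7

7


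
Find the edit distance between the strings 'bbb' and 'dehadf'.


Building DP table for s1='bbb' (len 3) and s2='dehadf' (len 6):
       d  e  h  a  d  f
    0  1  2  3  4  5  6
  b 1  1  2  3  4  5  6
  b 2  2  2  3  4  5  6
  b 3  3  3  3  4  5  6
Edit distance = dp[3][6] = 6

6


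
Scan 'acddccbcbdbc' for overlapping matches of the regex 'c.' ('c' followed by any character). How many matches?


Pattern: c. means 'c' followed by any character.
Scanning 'acddccbcbdbc' position-by-position:
  Pos 0: window 'ac' -> no
  Pos 1: window 'cd' -> MATCH
  Pos 2: window 'dd' -> no
  Pos 3: window 'dc' -> no
  Pos 4: window 'cc' -> MATCH
  Pos 5: window 'cb' -> MATCH
  Pos 6: window 'bc' -> no
  Pos 7: window 'cb' -> MATCH
  Pos 8: window 'bd' -> no
  Pos 9: window 'db' -> no
  Pos 10: window 'bc' -> no
  Pos 11: window 'c' -> no
Total matches: 4

4


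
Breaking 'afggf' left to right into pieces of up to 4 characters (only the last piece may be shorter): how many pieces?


'afggf' has 5 characters.
Chunking with max size 4:
  Chunk 1: 'afgg' (positions 0-3)
  Chunk 2: 'f' (positions 4-4)
Total chunks: ceil(5 / 4) = 2

2


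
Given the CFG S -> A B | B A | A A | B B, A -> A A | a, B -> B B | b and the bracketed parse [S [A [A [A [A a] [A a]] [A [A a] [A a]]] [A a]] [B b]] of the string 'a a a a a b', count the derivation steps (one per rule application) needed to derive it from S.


Every bracketed nonterminal node [X ...] in the tree is produced by exactly one rule application.
Reading the tree off as a leftmost derivation:
  Step 1: S  =>  A B   (applied S -> A B)
  Step 2: A B  =>  A A B   (applied A -> A A)
  Step 3: A A B  =>  A A A B   (applied A -> A A)
  Step 4: A A A B  =>  A A A A B   (applied A -> A A)
  Step 5: A A A A B  =>  a A A A B   (applied A -> a)
  Step 6: a A A A B  =>  a a A A B   (applied A -> a)
  Step 7: a a A A B  =>  a a A A A B   (applied A -> A A)
  Step 8: a a A A A B  =>  a a a A A B   (applied A -> a)
  Step 9: a a a A A B  =>  a a a a A B   (applied A -> a)
  Step 10: a a a a A B  =>  a a a a a B   (applied A -> a)
  Step 11: a a a a a B  =>  a a a a a b   (applied B -> b)
Final yield: a a a a a b
Total rewrite steps: 11

11


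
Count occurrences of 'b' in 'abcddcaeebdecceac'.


Scanning 'abcddcaeebdecceac' for 'b':
  Position 1: 'b' -> MATCH (count: 1)
  Position 9: 'b' -> MATCH (count: 2)
Total occurrences of 'b': 2

2


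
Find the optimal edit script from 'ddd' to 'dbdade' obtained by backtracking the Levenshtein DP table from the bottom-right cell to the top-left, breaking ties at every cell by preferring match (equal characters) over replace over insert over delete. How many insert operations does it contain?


Edit distance = 3. Backtracking from cell (3, 6) with preference match > replace > insert > delete,
then listing the resulting alignment 'ddd' -> 'dbdade' left to right:
  Step 1: keep 'd'
  Step 2: insert 'b' [insertion #1]
  Step 3: keep 'd'
  Step 4: insert 'a' [insertion #2]
  Step 5: keep 'd'
  Step 6: insert 'e' [insertion #3]
Total insertions: 3

3


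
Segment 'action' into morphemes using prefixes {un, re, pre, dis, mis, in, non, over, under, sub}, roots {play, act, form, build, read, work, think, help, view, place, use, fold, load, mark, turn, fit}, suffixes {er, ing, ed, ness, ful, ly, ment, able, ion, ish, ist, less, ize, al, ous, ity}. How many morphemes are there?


Segmenting 'action' against the inventory:
  'act' -> root (morpheme 1)
  'ion' -> suffix (morpheme 2)
Total morphemes: 2

2


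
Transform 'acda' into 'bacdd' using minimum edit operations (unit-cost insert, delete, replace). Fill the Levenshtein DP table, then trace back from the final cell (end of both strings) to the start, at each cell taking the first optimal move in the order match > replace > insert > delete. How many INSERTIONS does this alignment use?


Edit distance = 2. Backtracking from cell (4, 5) with preference match > replace > insert > delete,
then listing the resulting alignment 'acda' -> 'bacdd' left to right:
  Step 1: insert 'b' [insertion #1]
  Step 2: keep 'a'
  Step 3: keep 'c'
  Step 4: keep 'd'
  Step 5: replace a->d
Total insertions: 1

1


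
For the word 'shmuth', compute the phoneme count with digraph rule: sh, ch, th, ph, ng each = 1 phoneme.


Parsing 'shmuth' greedily, digraphs first:
  'sh' -> digraph (1 consonant phoneme) (phonemes so far: 1)
  'm' -> consonant phoneme (phonemes so far: 2)
  'u' -> vowel phoneme (phonemes so far: 3)
  'th' -> digraph (1 consonant phoneme) (phonemes so far: 4)
Total phonemes: 4

4


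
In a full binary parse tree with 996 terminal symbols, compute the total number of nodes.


Leaf nodes (terminals): 996
Internal nodes = n - 1 = 996 - 1 = 995
Total = leaves + internal = 996 + 995 = 1991

1991


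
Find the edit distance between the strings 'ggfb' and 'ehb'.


Building DP table for s1='ggfb' (len 4) and s2='ehb' (len 3):
       e  h  b
    0  1  2  3
  g 1  1  2  3
  g 2  2  2  3
  f 3  3  3  3
  b 4  4  4  3
Edit distance = dp[4][3] = 3

3


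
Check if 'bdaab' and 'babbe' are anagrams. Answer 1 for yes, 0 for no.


Sort characters of 'bdaab': 'aabbd'
Sort characters of 'babbe': 'abbbe'
Sorted forms differ -> they are NOT anagrams
Result: 0

0


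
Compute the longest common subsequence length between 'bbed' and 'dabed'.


DP table for LCS of 'bbed' and 'dabed':
       d  a  b  e  d
    0  0  0  0  0  0
  b 0  0  0  1  1  1
  b 0  0  0  1  1  1
  e 0  0  0  1  2  2
  d 0  1  1  1  2  3
LCS: 'bed'
LCS length = 3

3


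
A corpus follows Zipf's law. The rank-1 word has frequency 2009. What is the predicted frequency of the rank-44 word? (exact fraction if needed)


Zipf's law: freq(rank) = f1 / rank
f1 = 2009, rank = 44
freq = 2009 / 44
GCD(2009, 44) = 1
Simplified: 2009/44

2009/44


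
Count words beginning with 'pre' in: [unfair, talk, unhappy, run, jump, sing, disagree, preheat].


Checking each word for prefix 'pre':
  'unfair' -> no (count: 0)
  'talk' -> no (count: 0)
  'unhappy' -> no (count: 0)
  'run' -> no (count: 0)
  'jump' -> no (count: 0)
  'sing' -> no (count: 0)
  'disagree' -> no (count: 0)
  'preheat' -> YES, starts with 'pre' (count: 1)
Total with prefix 'pre': 1

1


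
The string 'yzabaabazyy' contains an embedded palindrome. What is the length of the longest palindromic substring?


Scanning 'yzabaabazyy' for palindromic substrings.
Substring at positions 0-9: 'yzabaabazy'.
Check: reverse('yzabaabazy') = 'yzabaabazy' -> palindrome confirmed.
Neighbouring characters ('-' / 'y') break symmetry, so it cannot extend further.
No longer palindromic substring exists; longest length = 10

10


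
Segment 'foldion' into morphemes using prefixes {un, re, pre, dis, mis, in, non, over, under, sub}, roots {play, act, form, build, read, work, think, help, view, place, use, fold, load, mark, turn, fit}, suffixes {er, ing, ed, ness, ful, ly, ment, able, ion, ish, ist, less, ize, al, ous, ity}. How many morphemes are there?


Segmenting 'foldion' against the inventory:
  'fold' -> root (morpheme 1)
  'ion' -> suffix (morpheme 2)
Total morphemes: 2

2


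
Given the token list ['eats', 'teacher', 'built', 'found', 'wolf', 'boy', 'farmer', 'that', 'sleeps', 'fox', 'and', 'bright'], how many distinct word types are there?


Listing all tokens and tracking unique types:
  Token 1: 'eats' -> NEW (unique so far: 1)
  Token 2: 'teacher' -> NEW (unique so far: 2)
  Token 3: 'built' -> NEW (unique so far: 3)
  Token 4: 'found' -> NEW (unique so far: 4)
  Token 5: 'wolf' -> NEW (unique so far: 5)
  Token 6: 'boy' -> NEW (unique so far: 6)
  Token 7: 'farmer' -> NEW (unique so far: 7)
  Token 8: 'that' -> NEW (unique so far: 8)
  Token 9: 'sleeps' -> NEW (unique so far: 9)
  Token 10: 'fox' -> NEW (unique so far: 10)
  Token 11: 'and' -> NEW (unique so far: 11)
  Token 12: 'bright' -> NEW (unique so far: 12)
Unique types: ('and', 'boy', 'bright', 'built', 'eats', 'farmer', 'found', 'fox', 'sleeps', 'teacher', 'that', 'wolf')
Vocabulary size: 12

12


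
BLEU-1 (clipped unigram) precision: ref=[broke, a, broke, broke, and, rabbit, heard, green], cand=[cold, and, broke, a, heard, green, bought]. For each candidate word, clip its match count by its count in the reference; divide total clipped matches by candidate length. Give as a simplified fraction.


Reference word counts: {'a': 1, 'and': 1, 'broke': 3, 'green': 1, 'heard': 1, 'rabbit': 1}
Checking each candidate word (with clipping):
  'cold' -> not in reference -> no match (matches: 0)
  'and' -> in reference (ref count 1, used 1/1) -> match (matches: 1)
  'broke' -> in reference (ref count 3, used 1/3) -> match (matches: 2)
  'a' -> in reference (ref count 1, used 1/1) -> match (matches: 3)
  'heard' -> in reference (ref count 1, used 1/1) -> match (matches: 4)
  'green' -> in reference (ref count 1, used 1/1) -> match (matches: 5)
  'bought' -> not in reference -> no match (matches: 5)
Clipped matches: 5, Candidate length: 7
Precision = 5/7

5/7


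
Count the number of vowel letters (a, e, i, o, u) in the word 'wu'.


Scanning each character of 'wu':
  Position 1: 'w' -> consonant (running count: 0)
  Position 2: 'u' -> vowel (running count: 1)
Total vowels: 1

1


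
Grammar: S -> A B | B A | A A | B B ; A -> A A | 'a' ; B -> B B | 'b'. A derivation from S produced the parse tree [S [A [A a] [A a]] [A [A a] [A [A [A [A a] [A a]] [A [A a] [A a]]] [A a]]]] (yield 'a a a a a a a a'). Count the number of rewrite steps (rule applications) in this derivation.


Every bracketed nonterminal node [X ...] in the tree is produced by exactly one rule application.
Reading the tree off as a leftmost derivation:
  Step 1: S  =>  A A   (applied S -> A A)
  Step 2: A A  =>  A A A   (applied A -> A A)
  Step 3: A A A  =>  a A A   (applied A -> a)
  Step 4: a A A  =>  a a A   (applied A -> a)
  Step 5: a a A  =>  a a A A   (applied A -> A A)
  Step 6: a a A A  =>  a a a A   (applied A -> a)
  Step 7: a a a A  =>  a a a A A   (applied A -> A A)
  Step 8: a a a A A  =>  a a a A A A   (applied A -> A A)
  Step 9: a a a A A A  =>  a a a A A A A   (applied A -> A A)
  Step 10: a a a A A A A  =>  a a a a A A A   (applied A -> a)
  Step 11: a a a a A A A  =>  a a a a a A A   (applied A -> a)
  Step 12: a a a a a A A  =>  a a a a a A A A   (applied A -> A A)
  Step 13: a a a a a A A A  =>  a a a a a a A A   (applied A -> a)
  Step 14: a a a a a a A A  =>  a a a a a a a A   (applied A -> a)
  Step 15: a a a a a a a A  =>  a a a a a a a a   (applied A -> a)
Final yield: a a a a a a a a
Total rewrite steps: 15

15


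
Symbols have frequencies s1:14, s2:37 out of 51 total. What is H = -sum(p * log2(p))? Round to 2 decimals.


Computing entropy H = -sum(p_i * log2(p_i)):
  s1: p = 14/51 = 0.2745, -p*log2(p) = 0.5120
  s2: p = 37/51 = 0.7255, -p*log2(p) = 0.3359
H = sum of terms = 0.8479
Rounded to 2 decimals: 0.85

0.85


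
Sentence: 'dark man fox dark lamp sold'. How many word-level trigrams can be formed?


Word trigrams from [6] words:
  Trigram 1: (dark man fox)
  Trigram 2: (man fox dark)
  Trigram 3: (fox dark lamp)
  Trigram 4: (dark lamp sold)
Total word trigrams: 6 - 2 = 4

4


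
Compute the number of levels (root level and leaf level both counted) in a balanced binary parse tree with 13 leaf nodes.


In a balanced binary tree with n leaves the deepest leaf is ceil(log2(n)) edges below the root,
so counting node levels inclusive of root and leaves gives ceil(log2(n)) + 1 levels.
log2(13) = 3.7004
ceil(3.7004) = 4
levels = 4 + 1 = 5

5


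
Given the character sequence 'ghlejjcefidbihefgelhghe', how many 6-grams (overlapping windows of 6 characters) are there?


String 'ghlejjcefidbihefgelhghe' has length L = 23.
Number of overlapping n-grams = L - n + 1
Substituting: 23 - 6 + 1 = 18

18


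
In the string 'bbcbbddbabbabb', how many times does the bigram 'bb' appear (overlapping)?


Scanning 'bbcbbddbabbabb' for bigram 'bb':
  Position 0: 'bb' -> MATCH
  Position 1: 'bc' -> no
  Position 2: 'cb' -> no
  Position 3: 'bb' -> MATCH
  Position 4: 'bd' -> no
  Position 5: 'dd' -> no
  Position 6: 'db' -> no
  Position 7: 'ba' -> no
  Position 8: 'ab' -> no
  Position 9: 'bb' -> MATCH
  Position 10: 'ba' -> no
  Position 11: 'ab' -> no
  Position 12: 'bb' -> MATCH
Total matches: 4

4


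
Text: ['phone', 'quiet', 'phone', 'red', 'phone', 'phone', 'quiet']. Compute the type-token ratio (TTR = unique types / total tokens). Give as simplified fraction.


Tokens: 7
Unique types: ('phone', 'quiet', 'red') = 3
TTR = 3/7
Already in lowest terms.

3/7


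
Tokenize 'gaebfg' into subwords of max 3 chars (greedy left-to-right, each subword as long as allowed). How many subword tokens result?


'gaebfg' has 6 characters.
Chunking with max size 3:
  Chunk 1: 'gae' (positions 0-2)
  Chunk 2: 'bfg' (positions 3-5)
Total chunks: ceil(6 / 3) = 2

2


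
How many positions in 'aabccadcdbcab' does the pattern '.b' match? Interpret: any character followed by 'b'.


Pattern: .b means any character followed by 'b'.
Scanning 'aabccadcdbcab' position-by-position:
  Pos 0: window 'aa' -> no
  Pos 1: window 'ab' -> MATCH
  Pos 2: window 'bc' -> no
  Pos 3: window 'cc' -> no
  Pos 4: window 'ca' -> no
  Pos 5: window 'ad' -> no
  Pos 6: window 'dc' -> no
  Pos 7: window 'cd' -> no
  Pos 8: window 'db' -> MATCH
  Pos 9: window 'bc' -> no
  Pos 10: window 'ca' -> no
  Pos 11: window 'ab' -> MATCH
  Pos 12: window 'b' -> no
Total matches: 3

3


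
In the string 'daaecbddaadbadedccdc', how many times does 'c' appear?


Scanning 'daaecbddaadbadedccdc' for 'c':
  Position 4: 'c' -> MATCH (count: 1)
  Position 16: 'c' -> MATCH (count: 2)
  Position 17: 'c' -> MATCH (count: 3)
  Position 19: 'c' -> MATCH (count: 4)
Total occurrences of 'c': 4

4


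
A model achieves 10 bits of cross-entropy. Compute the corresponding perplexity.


Perplexity formula: PP = 2^H
H = 10
PP = 2^10
PP = 2^10 = 1024

1024


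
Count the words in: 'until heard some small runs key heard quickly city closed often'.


Counting words by splitting on spaces:
  Word 1: 'until'
  Word 2: 'heard'
  Word 3: 'some'
  Word 4: 'small'
  Word 5: 'runs'
  Word 6: 'key'
  Word 7: 'heard'
  Word 8: 'quickly'
  Word 9: 'city'
  Word 10: 'closed'
  Word 11: 'often'
Total words: 11

11


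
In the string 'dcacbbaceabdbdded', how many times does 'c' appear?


Scanning 'dcacbbaceabdbdded' for 'c':
  Position 1: 'c' -> MATCH (count: 1)
  Position 3: 'c' -> MATCH (count: 2)
  Position 7: 'c' -> MATCH (count: 3)
Total occurrences of 'c': 3

3


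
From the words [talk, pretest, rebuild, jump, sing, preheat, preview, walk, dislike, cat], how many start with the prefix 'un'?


Checking each word for prefix 'un':
  'talk' -> no (count: 0)
  'pretest' -> no (count: 0)
  'rebuild' -> no (count: 0)
  'jump' -> no (count: 0)
  'sing' -> no (count: 0)
  'preheat' -> no (count: 0)
  'preview' -> no (count: 0)
  'walk' -> no (count: 0)
  'dislike' -> no (count: 0)
  'cat' -> no (count: 0)
Total with prefix 'un': 0

0


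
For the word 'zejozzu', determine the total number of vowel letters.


Scanning each character of 'zejozzu':
  Position 1: 'z' -> consonant (running count: 0)
  Position 2: 'e' -> vowel (running count: 1)
  Position 3: 'j' -> consonant (running count: 1)
  Position 4: 'o' -> vowel (running count: 2)
  Position 5: 'z' -> consonant (running count: 2)
  Position 6: 'z' -> consonant (running count: 2)
  Position 7: 'u' -> vowel (running count: 3)
Total vowels: 3

3


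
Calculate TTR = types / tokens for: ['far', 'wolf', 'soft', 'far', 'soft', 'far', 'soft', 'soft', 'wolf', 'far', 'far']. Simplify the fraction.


Tokens: 11
Unique types: ('far', 'soft', 'wolf') = 3
TTR = 3/11
Already in lowest terms.

3/11


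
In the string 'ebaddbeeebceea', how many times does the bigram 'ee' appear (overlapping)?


Scanning 'ebaddbeeebceea' for bigram 'ee':
  Position 0: 'eb' -> no
  Position 1: 'ba' -> no
  Position 2: 'ad' -> no
  Position 3: 'dd' -> no
  Position 4: 'db' -> no
  Position 5: 'be' -> no
  Position 6: 'ee' -> MATCH
  Position 7: 'ee' -> MATCH
  Position 8: 'eb' -> no
  Position 9: 'bc' -> no
  Position 10: 'ce' -> no
  Position 11: 'ee' -> MATCH
  Position 12: 'ea' -> no
Total matches: 3

3


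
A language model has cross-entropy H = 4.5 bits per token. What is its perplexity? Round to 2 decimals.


Perplexity formula: PP = 2^H
H = 4.5
PP = 2^4.5
Decompose: 2^4.5 = 2^4 * 2^0.5 = 2^4 * sqrt(2)
2^4 = 16, sqrt(2) ~ 1.4142136
PP ~ 16 * 1.4142136 = 22.6274176
Rounded to 2 decimals: 22.63

22.63


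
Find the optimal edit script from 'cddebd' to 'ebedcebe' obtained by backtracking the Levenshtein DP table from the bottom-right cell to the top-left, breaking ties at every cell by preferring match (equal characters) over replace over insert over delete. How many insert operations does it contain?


Edit distance = 5. Backtracking from cell (6, 8) with preference match > replace > insert > delete,
then listing the resulting alignment 'cddebd' -> 'ebedcebe' left to right:
  Step 1: insert 'e' [insertion #1]
  Step 2: insert 'b' [insertion #2]
  Step 3: replace c->e
  Step 4: keep 'd'
  Step 5: replace d->c
  Step 6: keep 'e'
  Step 7: keep 'b'
  Step 8: replace d->e
Total insertions: 2

2


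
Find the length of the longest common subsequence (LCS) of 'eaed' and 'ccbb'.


DP table for LCS of 'eaed' and 'ccbb':
       c  c  b  b
    0  0  0  0  0
  e 0  0  0  0  0
  a 0  0  0  0  0
  e 0  0  0  0  0
  d 0  0  0  0  0
LCS length = 0

0


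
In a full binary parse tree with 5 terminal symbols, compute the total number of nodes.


Leaf nodes (terminals): 5
Internal nodes = n - 1 = 5 - 1 = 4
Total = leaves + internal = 5 + 4 = 9

9


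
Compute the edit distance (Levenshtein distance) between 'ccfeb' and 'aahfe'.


Building DP table for s1='ccfeb' (len 5) and s2='aahfe' (len 5):
       a  a  h  f  e
    0  1  2  3  4  5
  c 1  1  2  3  4  5
  c 2  2  2  3  4  5
  f 3  3  3  3  3  4
  e 4  4  4  4  4  3
  b 5  5  5  5  5  4
Edit distance = dp[5][5] = 4

4


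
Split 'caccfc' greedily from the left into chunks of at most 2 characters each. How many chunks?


'caccfc' has 6 characters.
Chunking with max size 2:
  Chunk 1: 'ca' (positions 0-1)
  Chunk 2: 'cc' (positions 2-3)
  Chunk 3: 'fc' (positions 4-5)
Total chunks: ceil(6 / 2) = 3

3


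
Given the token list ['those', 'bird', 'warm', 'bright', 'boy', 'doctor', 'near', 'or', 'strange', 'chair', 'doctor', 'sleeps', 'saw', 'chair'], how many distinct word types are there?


Listing all tokens and tracking unique types:
  Token 1: 'those' -> NEW (unique so far: 1)
  Token 2: 'bird' -> NEW (unique so far: 2)
  Token 3: 'warm' -> NEW (unique so far: 3)
  Token 4: 'bright' -> NEW (unique so far: 4)
  Token 5: 'boy' -> NEW (unique so far: 5)
  Token 6: 'doctor' -> NEW (unique so far: 6)
  Token 7: 'near' -> NEW (unique so far: 7)
  Token 8: 'or' -> NEW (unique so far: 8)
  Token 9: 'strange' -> NEW (unique so far: 9)
  Token 10: 'chair' -> NEW (unique so far: 10)
  Token 11: 'doctor' -> duplicate (unique so far: 10)
  Token 12: 'sleeps' -> NEW (unique so far: 11)
  Token 13: 'saw' -> NEW (unique so far: 12)
  Token 14: 'chair' -> duplicate (unique so far: 12)
Unique types: ('bird', 'boy', 'bright', 'chair', 'doctor', 'near', 'or', 'saw', 'sleeps', 'strange', 'those', 'warm')
Vocabulary size: 12

12
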